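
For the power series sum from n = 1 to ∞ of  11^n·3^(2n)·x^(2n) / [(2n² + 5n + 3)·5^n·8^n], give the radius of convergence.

R = 2√110/33

Apply the ratio test: |a_{n+1}| / |a_n| = [(2n² + 5n + 3)/(2(n+1)² + 5(n+1) + 3)] · 11·9/(5·8), which tends to 99/40 as n → ∞.
Writing y = x², the series in y has radius 40/99, so |x| < √(40/99) and R = 2√110/33.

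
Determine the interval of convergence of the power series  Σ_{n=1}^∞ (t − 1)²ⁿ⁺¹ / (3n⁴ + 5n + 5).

By the ratio test, |a_{n+1}/a_n| = (3n⁴ + 5n + 5)/(3(n+1)⁴ + 5(n+1) + 5) → 1.
Since the exponent of (t − 1) increases by 2 each term, convergence requires |t − 1|² < 1, hence R = 1.
When t = 2, the series is dominated by a constant times Σ 1/n⁴, which converges (p = 4 > 1).
At t = 0: absolute convergence follows by limit comparison with Σ 1/n⁴.

[0, 2]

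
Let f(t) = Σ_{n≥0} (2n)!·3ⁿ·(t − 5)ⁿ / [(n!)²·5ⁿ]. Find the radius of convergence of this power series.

R = 5/12

Ratio test: |a_{n+1}/a_n| = (2n+1)·(2n+2)/(n+1)² · 3/5 → 12/5 as n → ∞.
Thus R = 1/(12/5) = 5/12.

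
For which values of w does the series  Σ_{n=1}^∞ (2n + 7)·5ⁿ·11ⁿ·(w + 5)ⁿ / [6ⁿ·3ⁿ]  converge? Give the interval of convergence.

(-293/55, -257/55)

Ratio test: |a_{n+1}/a_n| = [(2(n+1) + 7)/(2n + 7)] · 5·11/(6·3) → 55/18 as n → ∞.
Thus R = 1/(55/18) = 18/55.
When w = -257/55, the terms do not tend to 0, so the series diverges.
Check w = -293/55: the terms do not tend to 0, so the series diverges.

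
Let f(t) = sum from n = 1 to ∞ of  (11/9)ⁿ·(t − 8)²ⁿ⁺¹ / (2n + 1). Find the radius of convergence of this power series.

R = 3√11/11

Apply the ratio test: |a_{n+1}| / |a_n| = [(2n + 1)/(2(n+1) + 1)] · 11/9, which tends to 11/9 as n → ∞.
Successive powers of (t − 8) differ by 2, so the series converges when |t − 8|² · 11/9 < 1, i.e. |t − 8| < √(9/11). So R = 3√11/11.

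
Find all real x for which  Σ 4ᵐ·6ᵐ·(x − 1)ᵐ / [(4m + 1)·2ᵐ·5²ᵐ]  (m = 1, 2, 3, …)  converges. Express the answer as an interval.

Apply the ratio test: |a_{m+1}| / |a_m| = [(4m + 1)/(4(m+1) + 1)] · 4·6/(2·25), which tends to 12/25 as m → ∞.
Convergence for |x − 1| · 12/25 < 1, i.e. |x − 1| < 25/12. So R = 25/12.
Endpoint x = 37/12: the terms behave like c/m; limit comparison with the harmonic series gives divergence.
At x = -13/12: convergence follows from the alternating series test (terms decrease monotonically to 0).

[-13/12, 37/12)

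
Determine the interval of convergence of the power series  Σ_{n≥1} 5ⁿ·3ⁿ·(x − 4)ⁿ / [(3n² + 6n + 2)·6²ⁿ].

Apply the ratio test: |a_{n+1}| / |a_n| = [(3n² + 6n + 2)/(3(n+1)² + 6(n+1) + 2)] · 5·3/36, which tends to 5/12 as n → ∞.
Convergence for |x − 4| · 5/12 < 1, i.e. |x − 4| < 12/5. So R = 12/5.
Check x = 32/5: the series is dominated by a constant times Σ 1/n², which converges (p = 2 > 1).
At x = 8/5: absolute convergence follows by limit comparison with Σ 1/n².

[8/5, 32/5]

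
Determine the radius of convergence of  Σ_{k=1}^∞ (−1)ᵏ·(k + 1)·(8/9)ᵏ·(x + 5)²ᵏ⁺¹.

Apply the ratio test: |a_{k+1}| / |a_k| = [((k+1) + 1)/(k + 1)] · 8/9, which tends to 8/9 as k → ∞.
Writing y = (x + 5)², the series in y has radius 9/8, so |x + 5| < √(9/8) and R = 3√2/4.

R = 3√2/4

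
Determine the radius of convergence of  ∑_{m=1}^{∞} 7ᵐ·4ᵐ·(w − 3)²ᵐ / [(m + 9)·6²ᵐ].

Ratio test: |a_{m+1}/a_m| = [(m + 9)/((m+1) + 9)] · 7·4/36 → 7/9 as m → ∞.
Since the exponent of (w − 3) increases by 2 each term, convergence requires |w − 3|² < 9/7, hence R = 3√7/7.

R = 3√7/7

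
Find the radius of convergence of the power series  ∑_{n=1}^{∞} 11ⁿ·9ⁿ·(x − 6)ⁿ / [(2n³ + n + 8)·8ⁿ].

The ratio of consecutive coefficients is [(2n³ + n + 8)/(2(n+1)³ + (n+1) + 8)] · 11·9/8 → 99/8.
Hence the series converges for |x − 6| < 1/(99/8) = 8/99, so the radius of convergence is 8/99.

R = 8/99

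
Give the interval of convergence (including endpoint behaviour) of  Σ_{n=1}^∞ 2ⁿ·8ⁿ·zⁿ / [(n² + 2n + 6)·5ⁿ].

The ratio of consecutive coefficients is [(n² + 2n + 6)/((n+1)² + 2(n+1) + 6)] · 2·8/5 → 16/5.
Convergence for |z| · 16/5 < 1, i.e. |z| < 5/16. So R = 5/16.
Endpoint z = 5/16: absolute convergence follows by limit comparison with Σ 1/n².
Check z = -5/16: the series is dominated by a constant times Σ 1/n², which converges (p = 2 > 1).

[-5/16, 5/16]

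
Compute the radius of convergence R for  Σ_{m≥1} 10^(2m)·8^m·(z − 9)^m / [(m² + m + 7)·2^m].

R = 1/400

Apply the ratio test: |a_{m+1}| / |a_m| = [(m² + m + 7)/((m+1)² + (m+1) + 7)] · 100·8/2, which tends to 400 as m → ∞.
The series converges when 400 · |z − 9| < 1, giving R = 1/400.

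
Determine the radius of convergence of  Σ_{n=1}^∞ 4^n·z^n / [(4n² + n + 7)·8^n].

R = 2

Apply the ratio test: |a_{n+1}| / |a_n| = [(4n² + n + 7)/(4(n+1)² + (n+1) + 7)] · 4/8, which tends to 1/2 as n → ∞.
The series converges when 1/2 · |z| < 1, giving R = 2.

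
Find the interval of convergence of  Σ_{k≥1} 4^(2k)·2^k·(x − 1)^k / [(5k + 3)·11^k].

The ratio of consecutive coefficients is [(5k + 3)/(5(k+1) + 3)] · 16·2/11 → 32/11.
Thus R = 1/(32/11) = 11/32.
When x = 43/32, the terms are asymptotic to a nonzero constant times 1/k, so the series diverges by limit comparison with Σ 1/k.
Check x = 21/32: an alternating series whose terms decrease to 0 in absolute value, so it converges by the Leibniz criterion.

[21/32, 43/32)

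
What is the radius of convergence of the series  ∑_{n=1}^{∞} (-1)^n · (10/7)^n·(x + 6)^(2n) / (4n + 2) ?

R = √70/10

Ratio test: |a_{n+1}/a_n| = [(4n + 2)/(4(n+1) + 2)] · 10/7 → 10/7 as n → ∞.
Writing y = (x + 6)², the series in y has radius 7/10, so |x + 6| < √(7/10) and R = √70/10.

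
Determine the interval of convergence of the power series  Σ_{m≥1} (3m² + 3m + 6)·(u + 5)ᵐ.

(-6, -4)

Apply the ratio test: |a_{m+1}| / |a_m| = (3(m+1)² + 3(m+1) + 6)/(3m² + 3m + 6), which tends to 1 as m → ∞.
Convergence for |u + 5| < 1, so R = 1.
Check u = -4: the terms do not tend to 0, so the series diverges.
Check u = -6: the terms do not tend to 0, so the series diverges.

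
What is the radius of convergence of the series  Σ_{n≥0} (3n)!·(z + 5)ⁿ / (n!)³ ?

R = 1/27

The ratio of consecutive coefficients is (3n+1)·(3n+2)·(3n+3)/(n+1)³ → 27.
Thus R = 1/(27) = 1/27.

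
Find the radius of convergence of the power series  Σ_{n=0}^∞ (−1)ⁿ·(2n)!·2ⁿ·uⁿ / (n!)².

The ratio of consecutive coefficients is (2n+1)·(2n+2)/(n+1)² · 2 → 8.
The series converges when 8 · |u| < 1, giving R = 1/8.

R = 1/8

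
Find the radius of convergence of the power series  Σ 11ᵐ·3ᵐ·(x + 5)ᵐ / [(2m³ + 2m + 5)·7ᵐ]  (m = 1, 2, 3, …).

R = 7/33

By the ratio test, |a_{m+1}/a_m| = [(2m³ + 2m + 5)/(2(m+1)³ + 2(m+1) + 5)] · 11·3/7 → 33/7.
Hence the series converges for |x + 5| < 1/(33/7) = 7/33, so the radius of convergence is 7/33.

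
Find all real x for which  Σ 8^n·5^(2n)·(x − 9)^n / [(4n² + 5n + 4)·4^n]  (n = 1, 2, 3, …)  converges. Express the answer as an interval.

Ratio test: |a_{n+1}/a_n| = [(4n² + 5n + 4)/(4(n+1)² + 5(n+1) + 4)] · 8·25/4 → 50 as n → ∞.
Thus R = 1/(50) = 1/50.
Endpoint x = 451/50: the terms are on the order of 1/n², so the series converges absolutely by comparison with the p-series (p = 2 > 1).
When x = 449/50, the terms are on the order of 1/n², so the series converges absolutely by comparison with the p-series (p = 2 > 1).

[449/50, 451/50]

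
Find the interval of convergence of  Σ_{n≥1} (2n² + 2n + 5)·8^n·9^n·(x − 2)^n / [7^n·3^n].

(41/24, 55/24)

The ratio of consecutive coefficients is [(2(n+1)² + 2(n+1) + 5)/(2n² + 2n + 5)] · 8·9/(7·3) → 24/7.
The series converges when 24/7 · |x − 2| < 1, giving R = 7/24.
Endpoint x = 55/24: the terms do not tend to 0, so the series diverges.
When x = 41/24, the terms do not tend to 0, so the series diverges.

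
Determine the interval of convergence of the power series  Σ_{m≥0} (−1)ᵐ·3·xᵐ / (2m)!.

By the ratio test, |a_{m+1}/a_m| = 3/3 · 1/[(2m+1)·(2m+2)] → 0.
The limit is 0, so the series converges for all x; R = ∞.

(−∞, ∞)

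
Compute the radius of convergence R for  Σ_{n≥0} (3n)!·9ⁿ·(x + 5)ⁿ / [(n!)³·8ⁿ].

R = 8/243

Ratio test: |a_{n+1}/a_n| = (3n+1)·(3n+2)·(3n+3)/(n+1)³ · 9/8 → 243/8 as n → ∞.
Hence the series converges for |x + 5| < 1/(243/8) = 8/243, so the radius of convergence is 8/243.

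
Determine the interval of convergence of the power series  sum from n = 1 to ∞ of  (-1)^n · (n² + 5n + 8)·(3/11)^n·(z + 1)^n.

(-14/3, 8/3)

Apply the ratio test: |a_{n+1}| / |a_n| = [((n+1)² + 5(n+1) + 8)/(n² + 5n + 8)] · 3/11, which tends to 3/11 as n → ∞.
Thus R = 1/(3/11) = 11/3.
Check z = 8/3: the terms have absolute value of order n², which does not tend to 0, so the series diverges by the divergence test.
When z = -14/3, the terms do not tend to 0, so the series diverges.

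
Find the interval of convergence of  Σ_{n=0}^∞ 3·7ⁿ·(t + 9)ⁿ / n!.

(−∞, ∞)

By the ratio test, |a_{n+1}/a_n| = 3/3 · 7 · 1/(n+1) → 0.
The ratio tends to 0 regardless of t, hence R = ∞.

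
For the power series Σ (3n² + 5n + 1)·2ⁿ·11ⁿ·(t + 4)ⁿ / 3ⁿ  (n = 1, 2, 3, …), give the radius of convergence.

The ratio of consecutive coefficients is [(3(n+1)² + 5(n+1) + 1)/(3n² + 5n + 1)] · 2·11/3 → 22/3.
The series converges when 22/3 · |t + 4| < 1, giving R = 3/22.

R = 3/22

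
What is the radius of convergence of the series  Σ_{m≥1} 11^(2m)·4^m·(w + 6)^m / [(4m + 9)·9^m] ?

R = 9/484

By the ratio test, |a_{m+1}/a_m| = [(4m + 9)/(4(m+1) + 9)] · 121·4/9 → 484/9.
Hence the series converges for |w + 6| < 1/(484/9) = 9/484, so the radius of convergence is 9/484.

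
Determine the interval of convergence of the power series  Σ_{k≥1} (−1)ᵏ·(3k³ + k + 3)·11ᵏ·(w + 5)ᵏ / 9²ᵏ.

(-136/11, 26/11)

By the ratio test, |a_{k+1}/a_k| = [(3(k+1)³ + (k+1) + 3)/(3k³ + k + 3)] · 11/81 → 11/81.
Hence the series converges for |w + 5| < 1/(11/81) = 81/11, so the radius of convergence is 81/11.
Check w = 26/11: the k-th term does not approach 0; divergence by the term test.
At w = -136/11: the k-th term does not approach 0; divergence by the term test.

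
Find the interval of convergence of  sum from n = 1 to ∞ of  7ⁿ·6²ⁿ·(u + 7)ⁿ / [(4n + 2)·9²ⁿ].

[-205/28, -187/28)

Apply the ratio test: |a_{n+1}| / |a_n| = [(4n + 2)/(4(n+1) + 2)] · 7·36/81, which tends to 28/9 as n → ∞.
Thus R = 1/(28/9) = 9/28.
At u = -187/28: the terms behave like c/n; limit comparison with the harmonic series gives divergence.
Check u = -205/28: the terms alternate in sign and decrease monotonically to 0 in absolute value (size ~ c/n), so the alternating series test gives convergence.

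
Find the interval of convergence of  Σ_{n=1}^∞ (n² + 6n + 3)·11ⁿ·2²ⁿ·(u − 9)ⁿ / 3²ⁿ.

(387/44, 405/44)

Ratio test: |a_{n+1}/a_n| = [((n+1)² + 6(n+1) + 3)/(n² + 6n + 3)] · 11·4/9 → 44/9 as n → ∞.
Convergence for |u − 9| · 44/9 < 1, i.e. |u − 9| < 9/44. So R = 9/44.
At u = 405/44: the terms have absolute value of order n², which does not tend to 0, so the series diverges by the divergence test.
When u = 387/44, the terms have absolute value of order n², which does not tend to 0, so the series diverges by the divergence test.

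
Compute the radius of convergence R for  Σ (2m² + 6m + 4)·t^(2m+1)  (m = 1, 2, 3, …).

Ratio test: |a_{m+1}/a_m| = (2(m+1)² + 6(m+1) + 4)/(2m² + 6m + 4) → 1 as m → ∞.
Successive powers of t differ by 2, so the series converges when |t|² · 1 < 1, i.e. |t| < √(1) = 1. So R = 1.

R = 1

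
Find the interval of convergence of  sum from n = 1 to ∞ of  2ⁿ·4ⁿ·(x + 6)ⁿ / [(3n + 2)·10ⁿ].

The ratio of consecutive coefficients is [(3n + 2)/(3(n+1) + 2)] · 2·4/10 → 4/5.
Convergence for |x + 6| · 4/5 < 1, i.e. |x + 6| < 5/4. So R = 5/4.
Check x = -19/4: comparison with the harmonic series Σ 1/n shows the series diverges.
Endpoint x = -29/4: an alternating series whose terms decrease to 0 in absolute value, so it converges by the Leibniz criterion.

[-29/4, -19/4)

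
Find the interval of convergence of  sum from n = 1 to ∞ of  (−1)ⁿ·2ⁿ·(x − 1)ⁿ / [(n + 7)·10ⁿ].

(-4, 6]

Ratio test: |a_{n+1}/a_n| = [(n + 7)/((n+1) + 7)] · 2/10 → 1/5 as n → ∞.
The series converges when 1/5 · |x − 1| < 1, giving R = 5.
When x = 6, the terms alternate in sign and decrease monotonically to 0 in absolute value (size ~ c/n), so the alternating series test gives convergence.
Endpoint x = -4: comparison with the harmonic series Σ 1/n shows the series diverges.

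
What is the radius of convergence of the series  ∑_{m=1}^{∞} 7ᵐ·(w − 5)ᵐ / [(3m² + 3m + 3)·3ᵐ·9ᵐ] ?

R = 27/7

Ratio test: |a_{m+1}/a_m| = [(3m² + 3m + 3)/(3(m+1)² + 3(m+1) + 3)] · 7/(3·9) → 7/27 as m → ∞.
The series converges when 7/27 · |w − 5| < 1, giving R = 27/7.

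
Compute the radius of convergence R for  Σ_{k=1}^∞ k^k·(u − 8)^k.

R = 0

By the Cauchy root test, |a_k|^(1/k) = k → ∞.
Since the k-th root of |a_k| is unbounded, the series converges only at u = 8; R = 0.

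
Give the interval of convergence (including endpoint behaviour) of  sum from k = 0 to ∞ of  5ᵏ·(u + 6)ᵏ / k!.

(−∞, ∞)

The ratio of consecutive coefficients is 5 · 1/(k+1) → 0.
The ratio tends to 0 regardless of u, hence R = ∞.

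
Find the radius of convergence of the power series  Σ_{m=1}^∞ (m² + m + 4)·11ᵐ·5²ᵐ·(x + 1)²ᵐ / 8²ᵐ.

Apply the ratio test: |a_{m+1}| / |a_m| = [((m+1)² + (m+1) + 4)/(m² + m + 4)] · 11·25/64, which tends to 275/64 as m → ∞.
Writing y = (x + 1)², the series in y has radius 64/275, so |x + 1| < √(64/275) and R = 8√11/55.

R = 8√11/55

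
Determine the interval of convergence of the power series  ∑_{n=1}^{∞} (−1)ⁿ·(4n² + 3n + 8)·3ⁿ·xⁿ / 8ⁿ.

(-8/3, 8/3)

By the ratio test, |a_{n+1}/a_n| = [(4(n+1)² + 3(n+1) + 8)/(4n² + 3n + 8)] · 3/8 → 3/8.
Convergence for |x| · 3/8 < 1, i.e. |x| < 8/3. So R = 8/3.
At x = 8/3: the terms do not tend to 0, so the series diverges.
Endpoint x = -8/3: the n-th term does not approach 0; divergence by the term test.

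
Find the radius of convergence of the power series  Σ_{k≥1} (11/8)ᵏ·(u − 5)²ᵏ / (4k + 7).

R = 2√22/11

Apply the ratio test: |a_{k+1}| / |a_k| = [(4k + 7)/(4(k+1) + 7)] · 11/8, which tends to 11/8 as k → ∞.
Since the exponent of (u − 5) increases by 2 each term, convergence requires |u − 5|² < 8/11, hence R = 2√22/11.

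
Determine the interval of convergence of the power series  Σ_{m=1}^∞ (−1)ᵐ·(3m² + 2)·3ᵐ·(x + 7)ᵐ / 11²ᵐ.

Ratio test: |a_{m+1}/a_m| = [(3(m+1)² + 2)/(3m² + 2)] · 3/121 → 3/121 as m → ∞.
Convergence for |x + 7| · 3/121 < 1, i.e. |x + 7| < 121/3. So R = 121/3.
Endpoint x = 100/3: the terms have absolute value of order m², which does not tend to 0, so the series diverges by the divergence test.
Check x = -142/3: the terms have absolute value of order m², which does not tend to 0, so the series diverges by the divergence test.

(-142/3, 100/3)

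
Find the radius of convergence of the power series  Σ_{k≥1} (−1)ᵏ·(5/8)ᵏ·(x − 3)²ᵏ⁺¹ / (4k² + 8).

By the ratio test, |a_{k+1}/a_k| = [(4k² + 8)/(4(k+1)² + 8)] · 5/8 → 5/8.
Since the exponent of (x − 3) increases by 2 each term, convergence requires |x − 3|² < 8/5, hence R = 2√10/5.

R = 2√10/5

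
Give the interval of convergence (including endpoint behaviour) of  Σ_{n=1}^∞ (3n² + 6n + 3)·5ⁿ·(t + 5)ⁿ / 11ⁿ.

Apply the ratio test: |a_{n+1}| / |a_n| = [(3(n+1)² + 6(n+1) + 3)/(3n² + 6n + 3)] · 5/11, which tends to 5/11 as n → ∞.
The series converges when 5/11 · |t + 5| < 1, giving R = 11/5.
At t = -14/5: the terms do not tend to 0, so the series diverges.
When t = -36/5, the terms have absolute value of order n², which does not tend to 0, so the series diverges by the divergence test.

(-36/5, -14/5)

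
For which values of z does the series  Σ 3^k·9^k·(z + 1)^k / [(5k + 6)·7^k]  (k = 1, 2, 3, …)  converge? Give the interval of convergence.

The ratio of consecutive coefficients is [(5k + 6)/(5(k+1) + 6)] · 3·9/7 → 27/7.
Convergence for |z + 1| · 27/7 < 1, i.e. |z + 1| < 7/27. So R = 7/27.
At z = -20/27: comparison with the harmonic series Σ 1/k shows the series diverges.
Endpoint z = -34/27: the terms alternate in sign and decrease monotonically to 0 in absolute value (size ~ c/k), so the alternating series test gives convergence.

[-34/27, -20/27)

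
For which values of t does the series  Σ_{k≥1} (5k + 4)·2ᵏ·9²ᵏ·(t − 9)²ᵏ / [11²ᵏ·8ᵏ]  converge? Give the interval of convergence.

Ratio test: |a_{k+1}/a_k| = [(5(k+1) + 4)/(5k + 4)] · 2·81/(121·8) → 81/484 as k → ∞.
Since the exponent of (t − 9) increases by 2 each term, convergence requires |t − 9|² < 484/81, hence R = 22/9.
Endpoint t = 103/9: the k-th term does not approach 0; divergence by the term test.
Endpoint t = 59/9: the k-th term does not approach 0; divergence by the term test.

(59/9, 103/9)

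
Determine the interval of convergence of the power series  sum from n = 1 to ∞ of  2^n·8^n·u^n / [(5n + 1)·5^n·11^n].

[-55/16, 55/16)

Apply the ratio test: |a_{n+1}| / |a_n| = [(5n + 1)/(5(n+1) + 1)] · 2·8/(5·11), which tends to 16/55 as n → ∞.
Hence the series converges for |u| < 1/(16/55) = 55/16, so the radius of convergence is 55/16.
At u = 55/16: comparison with the harmonic series Σ 1/n shows the series diverges.
Endpoint u = -55/16: an alternating series whose terms decrease to 0 in absolute value, so it converges by the Leibniz criterion.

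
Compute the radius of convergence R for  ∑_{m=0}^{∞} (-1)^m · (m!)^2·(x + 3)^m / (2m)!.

R = 4

Ratio test: |a_{m+1}/a_m| = (m+1)²/[(2m+1)·(2m+2)] → 1/4 as m → ∞.
The series converges when 1/4 · |x + 3| < 1, giving R = 4.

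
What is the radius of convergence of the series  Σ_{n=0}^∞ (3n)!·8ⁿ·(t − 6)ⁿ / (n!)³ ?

The ratio of consecutive coefficients is (3n+1)·(3n+2)·(3n+3)/(n+1)³ · 8 → 216.
Hence the series converges for |t − 6| < 1/(216) = 1/216, so the radius of convergence is 1/216.

R = 1/216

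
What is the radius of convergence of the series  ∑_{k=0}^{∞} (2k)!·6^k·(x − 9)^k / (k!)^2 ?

R = 1/24

By the ratio test, |a_{k+1}/a_k| = (2k+1)·(2k+2)/(k+1)² · 6 → 24.
Convergence for |x − 9| · 24 < 1, i.e. |x − 9| < 1/24. So R = 1/24.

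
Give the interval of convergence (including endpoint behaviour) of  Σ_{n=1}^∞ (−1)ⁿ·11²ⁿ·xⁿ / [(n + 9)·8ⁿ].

Apply the ratio test: |a_{n+1}| / |a_n| = [(n + 9)/((n+1) + 9)] · 121/8, which tends to 121/8 as n → ∞.
Convergence for |x| · 121/8 < 1, i.e. |x| < 8/121. So R = 8/121.
Endpoint x = 8/121: the terms alternate in sign and decrease monotonically to 0 in absolute value (size ~ c/n), so the alternating series test gives convergence.
Endpoint x = -8/121: the terms behave like c/n; limit comparison with the harmonic series gives divergence.

(-8/121, 8/121]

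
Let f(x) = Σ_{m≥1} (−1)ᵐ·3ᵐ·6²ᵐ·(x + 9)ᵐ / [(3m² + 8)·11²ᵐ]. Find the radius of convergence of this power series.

R = 121/108

Apply the ratio test: |a_{m+1}| / |a_m| = [(3m² + 8)/(3(m+1)² + 8)] · 3·36/121, which tends to 108/121 as m → ∞.
Hence the series converges for |x + 9| < 1/(108/121) = 121/108, so the radius of convergence is 121/108.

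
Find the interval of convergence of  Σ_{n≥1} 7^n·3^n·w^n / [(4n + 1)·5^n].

[-5/21, 5/21)

Apply the ratio test: |a_{n+1}| / |a_n| = [(4n + 1)/(4(n+1) + 1)] · 7·3/5, which tends to 21/5 as n → ∞.
Thus R = 1/(21/5) = 5/21.
Check w = 5/21: comparison with the harmonic series Σ 1/n shows the series diverges.
When w = -5/21, convergence follows from the alternating series test (terms decrease monotonically to 0).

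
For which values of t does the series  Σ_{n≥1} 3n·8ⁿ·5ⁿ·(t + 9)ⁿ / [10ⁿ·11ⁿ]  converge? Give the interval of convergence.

The ratio of consecutive coefficients is [3(n+1)/3n] · 8·5/(10·11) → 4/11.
Convergence for |t + 9| · 4/11 < 1, i.e. |t + 9| < 11/4. So R = 11/4.
Check t = -25/4: the n-th term does not approach 0; divergence by the term test.
When t = -47/4, the n-th term does not approach 0; divergence by the term test.

(-47/4, -25/4)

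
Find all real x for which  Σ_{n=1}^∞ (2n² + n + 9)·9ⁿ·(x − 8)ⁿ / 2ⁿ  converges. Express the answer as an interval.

Ratio test: |a_{n+1}/a_n| = [(2(n+1)² + (n+1) + 9)/(2n² + n + 9)] · 9/2 → 9/2 as n → ∞.
Hence the series converges for |x − 8| < 1/(9/2) = 2/9, so the radius of convergence is 2/9.
At x = 74/9: the terms do not tend to 0, so the series diverges.
Endpoint x = 70/9: the n-th term does not approach 0; divergence by the term test.

(70/9, 74/9)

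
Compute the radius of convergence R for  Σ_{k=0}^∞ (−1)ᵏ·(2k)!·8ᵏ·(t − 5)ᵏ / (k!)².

R = 1/32

Ratio test: |a_{k+1}/a_k| = (2k+1)·(2k+2)/(k+1)² · 8 → 32 as k → ∞.
The series converges when 32 · |t − 5| < 1, giving R = 1/32.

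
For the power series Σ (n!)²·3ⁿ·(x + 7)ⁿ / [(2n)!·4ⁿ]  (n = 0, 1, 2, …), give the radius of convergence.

The ratio of consecutive coefficients is (n+1)²/[(2n+1)·(2n+2)] · 3/4 → 3/16.
Hence the series converges for |x + 7| < 1/(3/16) = 16/3, so the radius of convergence is 16/3.

R = 16/3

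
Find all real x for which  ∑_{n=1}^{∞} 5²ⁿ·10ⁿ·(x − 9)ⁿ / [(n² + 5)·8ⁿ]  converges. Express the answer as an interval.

Ratio test: |a_{n+1}/a_n| = [(n² + 5)/((n+1)² + 5)] · 25·10/8 → 125/4 as n → ∞.
Convergence for |x − 9| · 125/4 < 1, i.e. |x − 9| < 4/125. So R = 4/125.
Endpoint x = 1129/125: the series is dominated by a constant times Σ 1/n², which converges (p = 2 > 1).
Check x = 1121/125: the series is dominated by a constant times Σ 1/n², which converges (p = 2 > 1).

[1121/125, 1129/125]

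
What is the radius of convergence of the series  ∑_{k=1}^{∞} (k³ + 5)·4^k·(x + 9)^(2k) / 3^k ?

R = √3/2

By the ratio test, |a_{k+1}/a_k| = [((k+1)³ + 5)/(k³ + 5)] · 4/3 → 4/3.
Since the exponent of (x + 9) increases by 2 each term, convergence requires |x + 9|² < 3/4, hence R = √3/2.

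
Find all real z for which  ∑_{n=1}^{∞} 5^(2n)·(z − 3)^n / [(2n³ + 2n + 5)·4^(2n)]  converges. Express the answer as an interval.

[59/25, 91/25]

Apply the ratio test: |a_{n+1}| / |a_n| = [(2n³ + 2n + 5)/(2(n+1)³ + 2(n+1) + 5)] · 25/16, which tends to 25/16 as n → ∞.
The series converges when 25/16 · |z − 3| < 1, giving R = 16/25.
Endpoint z = 91/25: the series is dominated by a constant times Σ 1/n³, which converges (p = 3 > 1).
Endpoint z = 59/25: the series is dominated by a constant times Σ 1/n³, which converges (p = 3 > 1).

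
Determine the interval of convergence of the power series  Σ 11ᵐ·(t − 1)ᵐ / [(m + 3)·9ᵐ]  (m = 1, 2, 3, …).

[2/11, 20/11)

The ratio of consecutive coefficients is [(m + 3)/((m+1) + 3)] · 11/9 → 11/9.
Convergence for |t − 1| · 11/9 < 1, i.e. |t − 1| < 9/11. So R = 9/11.
Endpoint t = 20/11: comparison with the harmonic series Σ 1/m shows the series diverges.
At t = 2/11: the terms alternate in sign and decrease monotonically to 0 in absolute value (size ~ c/m), so the alternating series test gives convergence.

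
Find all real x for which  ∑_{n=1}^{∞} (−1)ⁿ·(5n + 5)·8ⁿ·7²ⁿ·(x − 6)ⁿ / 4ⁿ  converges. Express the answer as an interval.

By the ratio test, |a_{n+1}/a_n| = [(5(n+1) + 5)/(5n + 5)] · 8·49/4 → 98.
Hence the series converges for |x − 6| < 1/(98) = 1/98, so the radius of convergence is 1/98.
When x = 589/98, the terms do not tend to 0, so the series diverges.
At x = 587/98: the n-th term does not approach 0; divergence by the term test.

(587/98, 589/98)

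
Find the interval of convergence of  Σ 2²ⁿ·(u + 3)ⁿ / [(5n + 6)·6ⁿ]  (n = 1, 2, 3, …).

By the ratio test, |a_{n+1}/a_n| = [(5n + 6)/(5(n+1) + 6)] · 4/6 → 2/3.
The series converges when 2/3 · |u + 3| < 1, giving R = 3/2.
At u = -3/2: the terms behave like c/n; limit comparison with the harmonic series gives divergence.
Check u = -9/2: an alternating series whose terms decrease to 0 in absolute value, so it converges by the Leibniz criterion.

[-9/2, -3/2)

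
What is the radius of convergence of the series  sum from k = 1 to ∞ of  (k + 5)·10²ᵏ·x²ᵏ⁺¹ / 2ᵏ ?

R = √2/10

Ratio test: |a_{k+1}/a_k| = [((k+1) + 5)/(k + 5)] · 100/2 → 50 as k → ∞.
Writing y = x², the series in y has radius 1/50, so |x| < √(1/50) and R = √2/10.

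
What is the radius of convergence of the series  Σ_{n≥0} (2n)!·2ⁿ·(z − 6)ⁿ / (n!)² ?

R = 1/8

By the ratio test, |a_{n+1}/a_n| = (2n+1)·(2n+2)/(n+1)² · 2 → 8.
Convergence for |z − 6| · 8 < 1, i.e. |z − 6| < 1/8. So R = 1/8.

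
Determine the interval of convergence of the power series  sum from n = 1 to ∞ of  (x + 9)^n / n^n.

(−∞, ∞)

Root test: |a_n|^(1/n) = 1/n → 0.
The limit is 0 for every x, so R = ∞.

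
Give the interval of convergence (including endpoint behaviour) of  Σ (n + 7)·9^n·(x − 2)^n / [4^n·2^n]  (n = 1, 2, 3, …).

Ratio test: |a_{n+1}/a_n| = [((n+1) + 7)/(n + 7)] · 9/(4·2) → 9/8 as n → ∞.
Thus R = 1/(9/8) = 8/9.
Check x = 26/9: the terms do not tend to 0, so the series diverges.
At x = 10/9: the terms do not tend to 0, so the series diverges.

(10/9, 26/9)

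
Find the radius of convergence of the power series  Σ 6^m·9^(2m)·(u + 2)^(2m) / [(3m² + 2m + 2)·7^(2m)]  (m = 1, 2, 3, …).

Apply the ratio test: |a_{m+1}| / |a_m| = [(3m² + 2m + 2)/(3(m+1)² + 2(m+1) + 2)] · 6·81/49, which tends to 486/49 as m → ∞.
Writing y = (u + 2)², the series in y has radius 49/486, so |u + 2| < √(49/486) and R = 7√6/54.

R = 7√6/54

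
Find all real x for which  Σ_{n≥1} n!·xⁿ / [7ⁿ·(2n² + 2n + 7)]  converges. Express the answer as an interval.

{0}

The ratio of consecutive coefficients is (n+1) · 1/7 · (2n² + 2n + 7)/(2(n+1)² + 2(n+1) + 7) → ∞.
The terms grow without bound for any x ≠ 0, so R = 0 (convergence only at x = 0).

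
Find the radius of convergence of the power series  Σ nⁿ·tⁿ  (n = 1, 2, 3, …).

R = 0

Root test: |a_n|^(1/n) = n → ∞.
Since the n-th root of |a_n| is unbounded, the series converges only at t = 0; R = 0.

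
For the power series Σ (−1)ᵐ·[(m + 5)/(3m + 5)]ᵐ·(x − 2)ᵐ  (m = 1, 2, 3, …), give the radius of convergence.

By the Cauchy root test, |a_m|^(1/m) = (m + 5)/(3m + 5) → 1/3.
Convergence for |x − 2| · 1/3 < 1, i.e. |x − 2| < 3. So R = 3.

R = 3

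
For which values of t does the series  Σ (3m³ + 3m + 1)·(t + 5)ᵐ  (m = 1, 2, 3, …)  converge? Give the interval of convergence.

(-6, -4)

Apply the ratio test: |a_{m+1}| / |a_m| = (3(m+1)³ + 3(m+1) + 1)/(3m³ + 3m + 1), which tends to 1 as m → ∞.
Hence R = 1.
At t = -4: the terms do not tend to 0, so the series diverges.
At t = -6: the terms have absolute value of order m³, which does not tend to 0, so the series diverges by the divergence test.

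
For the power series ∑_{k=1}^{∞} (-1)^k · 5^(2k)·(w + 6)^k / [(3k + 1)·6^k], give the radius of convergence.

The ratio of consecutive coefficients is [(3k + 1)/(3(k+1) + 1)] · 25/6 → 25/6.
The series converges when 25/6 · |w + 6| < 1, giving R = 6/25.

R = 6/25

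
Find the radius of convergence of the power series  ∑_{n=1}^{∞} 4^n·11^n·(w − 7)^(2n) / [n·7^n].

Apply the ratio test: |a_{n+1}| / |a_n| = [n/(n+1)] · 4·11/7, which tends to 44/7 as n → ∞.
Writing y = (w − 7)², the series in y has radius 7/44, so |w − 7| < √(7/44) and R = √77/22.

R = √77/22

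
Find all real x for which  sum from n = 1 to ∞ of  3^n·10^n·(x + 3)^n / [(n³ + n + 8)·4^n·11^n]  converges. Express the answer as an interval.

[-67/15, -23/15]

Ratio test: |a_{n+1}/a_n| = [(n³ + n + 8)/((n+1)³ + (n+1) + 8)] · 3·10/(4·11) → 15/22 as n → ∞.
Convergence for |x + 3| · 15/22 < 1, i.e. |x + 3| < 22/15. So R = 22/15.
Endpoint x = -23/15: absolute convergence follows by limit comparison with Σ 1/n³.
When x = -67/15, the series is dominated by a constant times Σ 1/n³, which converges (p = 3 > 1).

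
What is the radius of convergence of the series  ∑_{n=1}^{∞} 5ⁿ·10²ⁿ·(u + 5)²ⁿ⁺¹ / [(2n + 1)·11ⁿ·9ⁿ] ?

Apply the ratio test: |a_{n+1}| / |a_n| = [(2n + 1)/(2(n+1) + 1)] · 5·100/(11·9), which tends to 500/99 as n → ∞.
Writing y = (u + 5)², the series in y has radius 99/500, so |u + 5| < √(99/500) and R = 3√55/50.

R = 3√55/50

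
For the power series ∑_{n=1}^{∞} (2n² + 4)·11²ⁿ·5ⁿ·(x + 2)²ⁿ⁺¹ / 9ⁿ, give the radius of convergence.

By the ratio test, |a_{n+1}/a_n| = [(2(n+1)² + 4)/(2n² + 4)] · 121·5/9 → 605/9.
Since the exponent of (x + 2) increases by 2 each term, convergence requires |x + 2|² < 9/605, hence R = 3√5/55.

R = 3√5/55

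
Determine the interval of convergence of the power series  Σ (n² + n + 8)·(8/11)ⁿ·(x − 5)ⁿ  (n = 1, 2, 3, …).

The ratio of consecutive coefficients is [((n+1)² + (n+1) + 8)/(n² + n + 8)] · 8/11 → 8/11.
Thus R = 1/(8/11) = 11/8.
At x = 51/8: the n-th term does not approach 0; divergence by the term test.
Endpoint x = 29/8: the terms do not tend to 0, so the series diverges.

(29/8, 51/8)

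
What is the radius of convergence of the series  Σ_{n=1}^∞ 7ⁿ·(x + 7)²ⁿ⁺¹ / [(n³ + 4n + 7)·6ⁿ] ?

The ratio of consecutive coefficients is [(n³ + 4n + 7)/((n+1)³ + 4(n+1) + 7)] · 7/6 → 7/6.
Successive powers of (x + 7) differ by 2, so the series converges when |x + 7|² · 7/6 < 1, i.e. |x + 7| < √(6/7). So R = √42/7.

R = √42/7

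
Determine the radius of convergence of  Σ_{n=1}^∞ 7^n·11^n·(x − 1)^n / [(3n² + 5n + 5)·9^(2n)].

R = 81/77

The ratio of consecutive coefficients is [(3n² + 5n + 5)/(3(n+1)² + 5(n+1) + 5)] · 7·11/81 → 77/81.
Convergence for |x − 1| · 77/81 < 1, i.e. |x − 1| < 81/77. So R = 81/77.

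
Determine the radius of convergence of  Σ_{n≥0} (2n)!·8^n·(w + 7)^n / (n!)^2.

R = 1/32

By the ratio test, |a_{n+1}/a_n| = (2n+1)·(2n+2)/(n+1)² · 8 → 32.
Convergence for |w + 7| · 32 < 1, i.e. |w + 7| < 1/32. So R = 1/32.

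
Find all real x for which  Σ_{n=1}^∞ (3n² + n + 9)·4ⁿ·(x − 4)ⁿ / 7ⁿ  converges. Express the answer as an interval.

Ratio test: |a_{n+1}/a_n| = [(3(n+1)² + (n+1) + 9)/(3n² + n + 9)] · 4/7 → 4/7 as n → ∞.
The series converges when 4/7 · |x − 4| < 1, giving R = 7/4.
At x = 23/4: the terms do not tend to 0, so the series diverges.
Check x = 9/4: the terms have absolute value of order n², which does not tend to 0, so the series diverges by the divergence test.

(9/4, 23/4)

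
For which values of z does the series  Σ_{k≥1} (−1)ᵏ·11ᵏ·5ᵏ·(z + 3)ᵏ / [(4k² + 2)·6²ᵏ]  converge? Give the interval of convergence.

[-201/55, -129/55]

By the ratio test, |a_{k+1}/a_k| = [(4k² + 2)/(4(k+1)² + 2)] · 11·5/36 → 55/36.
The series converges when 55/36 · |z + 3| < 1, giving R = 36/55.
Check z = -129/55: the series is dominated by a constant times Σ 1/k², which converges (p = 2 > 1).
At z = -201/55: the series is dominated by a constant times Σ 1/k², which converges (p = 2 > 1).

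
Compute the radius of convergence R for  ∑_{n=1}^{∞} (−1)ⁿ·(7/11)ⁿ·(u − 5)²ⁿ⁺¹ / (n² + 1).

The ratio of consecutive coefficients is [(n² + 1)/((n+1)² + 1)] · 7/11 → 7/11.
Writing y = (u − 5)², the series in y has radius 11/7, so |u − 5| < √(11/7) and R = √77/7.

R = √77/7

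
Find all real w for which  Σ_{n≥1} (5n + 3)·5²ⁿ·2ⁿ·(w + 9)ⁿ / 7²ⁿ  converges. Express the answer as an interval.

By the ratio test, |a_{n+1}/a_n| = [(5(n+1) + 3)/(5n + 3)] · 25·2/49 → 50/49.
Thus R = 1/(50/49) = 49/50.
At w = -401/50: the terms do not tend to 0, so the series diverges.
When w = -499/50, the n-th term does not approach 0; divergence by the term test.

(-499/50, -401/50)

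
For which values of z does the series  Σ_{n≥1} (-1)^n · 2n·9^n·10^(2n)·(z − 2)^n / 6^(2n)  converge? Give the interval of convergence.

Ratio test: |a_{n+1}/a_n| = [2(n+1)/2n] · 9·100/36 → 25 as n → ∞.
The series converges when 25 · |z − 2| < 1, giving R = 1/25.
Endpoint z = 51/25: the n-th term does not approach 0; divergence by the term test.
Endpoint z = 49/25: the terms do not tend to 0, so the series diverges.

(49/25, 51/25)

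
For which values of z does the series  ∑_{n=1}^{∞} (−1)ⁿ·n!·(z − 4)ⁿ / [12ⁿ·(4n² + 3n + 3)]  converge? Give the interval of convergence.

{4}

Ratio test: |a_{n+1}/a_n| = (n+1) · 1/12 · (4n² + 3n + 3)/(4(n+1)² + 3(n+1) + 3) → ∞ as n → ∞.
Since the ratio → ∞, the series diverges for every z ≠ 4, and R = 0.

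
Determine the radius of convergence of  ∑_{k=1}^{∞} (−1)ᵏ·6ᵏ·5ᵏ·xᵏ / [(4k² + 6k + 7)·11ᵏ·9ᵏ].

The ratio of consecutive coefficients is [(4k² + 6k + 7)/(4(k+1)² + 6(k+1) + 7)] · 6·5/(11·9) → 10/33.
Convergence for |x| · 10/33 < 1, i.e. |x| < 33/10. So R = 33/10.

R = 33/10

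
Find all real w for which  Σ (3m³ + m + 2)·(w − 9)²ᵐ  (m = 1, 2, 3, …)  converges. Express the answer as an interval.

(8, 10)

Ratio test: |a_{m+1}/a_m| = (3(m+1)³ + (m+1) + 2)/(3m³ + m + 2) → 1 as m → ∞.
Since the exponent of (w − 9) increases by 2 each term, convergence requires |w − 9|² < 1, hence R = 1.
Check w = 10: the terms have absolute value of order m³, which does not tend to 0, so the series diverges by the divergence test.
Check w = 8: the terms do not tend to 0, so the series diverges.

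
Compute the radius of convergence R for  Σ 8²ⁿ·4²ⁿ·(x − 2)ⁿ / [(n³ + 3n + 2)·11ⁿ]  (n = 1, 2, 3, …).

R = 11/1024

Apply the ratio test: |a_{n+1}| / |a_n| = [(n³ + 3n + 2)/((n+1)³ + 3(n+1) + 2)] · 64·16/11, which tends to 1024/11 as n → ∞.
Thus R = 1/(1024/11) = 11/1024.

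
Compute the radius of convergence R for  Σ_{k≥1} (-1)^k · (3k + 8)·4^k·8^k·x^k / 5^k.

Apply the ratio test: |a_{k+1}| / |a_k| = [(3(k+1) + 8)/(3k + 8)] · 4·8/5, which tends to 32/5 as k → ∞.
The series converges when 32/5 · |x| < 1, giving R = 5/32.

R = 5/32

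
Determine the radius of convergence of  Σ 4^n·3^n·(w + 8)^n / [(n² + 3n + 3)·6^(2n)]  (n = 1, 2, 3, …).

By the ratio test, |a_{n+1}/a_n| = [(n² + 3n + 3)/((n+1)² + 3(n+1) + 3)] · 4·3/36 → 1/3.
Thus R = 1/(1/3) = 3.

R = 3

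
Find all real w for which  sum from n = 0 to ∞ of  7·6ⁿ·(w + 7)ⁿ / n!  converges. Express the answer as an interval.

Apply the ratio test: |a_{n+1}| / |a_n| = 7/7 · 6 · 1/(n+1), which tends to 0 as n → ∞.
The limit is 0, so the series converges for all w; R = ∞.

(−∞, ∞)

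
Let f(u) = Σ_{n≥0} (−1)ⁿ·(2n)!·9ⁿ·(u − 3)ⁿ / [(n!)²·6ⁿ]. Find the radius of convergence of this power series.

Apply the ratio test: |a_{n+1}| / |a_n| = (2n+1)·(2n+2)/(n+1)² · 9/6, which tends to 6 as n → ∞.
Convergence for |u − 3| · 6 < 1, i.e. |u − 3| < 1/6. So R = 1/6.

R = 1/6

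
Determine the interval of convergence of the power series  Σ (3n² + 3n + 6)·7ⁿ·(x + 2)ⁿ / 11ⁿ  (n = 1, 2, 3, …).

(-25/7, -3/7)

By the ratio test, |a_{n+1}/a_n| = [(3(n+1)² + 3(n+1) + 6)/(3n² + 3n + 6)] · 7/11 → 7/11.
Convergence for |x + 2| · 7/11 < 1, i.e. |x + 2| < 11/7. So R = 11/7.
Check x = -3/7: the n-th term does not approach 0; divergence by the term test.
Check x = -25/7: the n-th term does not approach 0; divergence by the term test.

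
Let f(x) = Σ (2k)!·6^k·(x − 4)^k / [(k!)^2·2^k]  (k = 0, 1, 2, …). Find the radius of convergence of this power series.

R = 1/12

By the ratio test, |a_{k+1}/a_k| = (2k+1)·(2k+2)/(k+1)² · 6/2 → 12.
Convergence for |x − 4| · 12 < 1, i.e. |x − 4| < 1/12. So R = 1/12.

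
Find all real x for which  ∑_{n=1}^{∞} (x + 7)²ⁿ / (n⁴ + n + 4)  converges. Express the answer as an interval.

[-8, -6]

By the ratio test, |a_{n+1}/a_n| = (n⁴ + n + 4)/((n+1)⁴ + (n+1) + 4) → 1.
Since the exponent of (x + 7) increases by 2 each term, convergence requires |x + 7|² < 1, hence R = 1.
Endpoint x = -6: the terms are on the order of 1/n⁴, so the series converges absolutely by comparison with the p-series (p = 4 > 1).
When x = -8, the terms are on the order of 1/n⁴, so the series converges absolutely by comparison with the p-series (p = 4 > 1).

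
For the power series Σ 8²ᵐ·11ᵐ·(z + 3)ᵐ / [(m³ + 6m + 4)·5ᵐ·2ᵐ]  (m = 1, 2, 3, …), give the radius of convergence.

Apply the ratio test: |a_{m+1}| / |a_m| = [(m³ + 6m + 4)/((m+1)³ + 6(m+1) + 4)] · 64·11/(5·2), which tends to 352/5 as m → ∞.
The series converges when 352/5 · |z + 3| < 1, giving R = 5/352.

R = 5/352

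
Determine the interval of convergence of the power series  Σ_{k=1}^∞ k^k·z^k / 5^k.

Root test: |a_k|^(1/k) = k/5 → ∞.
The root grows without bound, so R = 0 (convergence only at z = 0).

{0}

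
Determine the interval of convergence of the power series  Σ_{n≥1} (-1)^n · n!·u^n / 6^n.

{0}

Ratio test: |a_{n+1}/a_n| = (n+1) · 1/6 → ∞ as n → ∞.
Since the ratio → ∞, the series diverges for every u ≠ 0, and R = 0.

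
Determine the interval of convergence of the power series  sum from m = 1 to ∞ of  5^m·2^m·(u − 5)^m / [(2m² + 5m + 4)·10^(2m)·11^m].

[-105, 115]

Apply the ratio test: |a_{m+1}| / |a_m| = [(2m² + 5m + 4)/(2(m+1)² + 5(m+1) + 4)] · 5·2/(100·11), which tends to 1/110 as m → ∞.
Hence the series converges for |u − 5| < 1/(1/110) = 110, so the radius of convergence is 110.
At u = 115: absolute convergence follows by limit comparison with Σ 1/m².
Check u = -105: the series is dominated by a constant times Σ 1/m², which converges (p = 2 > 1).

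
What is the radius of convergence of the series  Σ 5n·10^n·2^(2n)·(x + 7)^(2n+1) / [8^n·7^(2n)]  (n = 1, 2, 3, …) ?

R = 7√5/5

Ratio test: |a_{n+1}/a_n| = [5(n+1)/5n] · 10·4/(8·49) → 5/49 as n → ∞.
Successive powers of (x + 7) differ by 2, so the series converges when |x + 7|² · 5/49 < 1, i.e. |x + 7| < √(49/5). So R = 7√5/5.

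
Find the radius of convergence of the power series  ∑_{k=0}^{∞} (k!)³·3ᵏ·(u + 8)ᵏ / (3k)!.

R = 9

By the ratio test, |a_{k+1}/a_k| = (k+1)³/[(3k+1)·(3k+2)·(3k+3)] · 3 → 1/9.
The series converges when 1/9 · |u + 8| < 1, giving R = 9.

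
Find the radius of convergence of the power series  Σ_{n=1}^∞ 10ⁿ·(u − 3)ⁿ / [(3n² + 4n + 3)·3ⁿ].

The ratio of consecutive coefficients is [(3n² + 4n + 3)/(3(n+1)² + 4(n+1) + 3)] · 10/3 → 10/3.
Hence the series converges for |u − 3| < 1/(10/3) = 3/10, so the radius of convergence is 3/10.

R = 3/10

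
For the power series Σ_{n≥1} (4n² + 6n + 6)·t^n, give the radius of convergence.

By the ratio test, |a_{n+1}/a_n| = (4(n+1)² + 6(n+1) + 6)/(4n² + 6n + 6) → 1.
Convergence for |t| < 1, so R = 1.

R = 1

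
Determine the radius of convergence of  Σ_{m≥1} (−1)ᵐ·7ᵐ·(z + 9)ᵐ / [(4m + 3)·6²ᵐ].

R = 36/7

By the ratio test, |a_{m+1}/a_m| = [(4m + 3)/(4(m+1) + 3)] · 7/36 → 7/36.
Hence the series converges for |z + 9| < 1/(7/36) = 36/7, so the radius of convergence is 36/7.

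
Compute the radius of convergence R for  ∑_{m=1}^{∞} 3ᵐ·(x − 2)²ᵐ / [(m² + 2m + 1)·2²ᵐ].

By the ratio test, |a_{m+1}/a_m| = [(m² + 2m + 1)/((m+1)² + 2(m+1) + 1)] · 3/4 → 3/4.
Successive powers of (x − 2) differ by 2, so the series converges when |x − 2|² · 3/4 < 1, i.e. |x − 2| < √(4/3). So R = 2√3/3.

R = 2√3/3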